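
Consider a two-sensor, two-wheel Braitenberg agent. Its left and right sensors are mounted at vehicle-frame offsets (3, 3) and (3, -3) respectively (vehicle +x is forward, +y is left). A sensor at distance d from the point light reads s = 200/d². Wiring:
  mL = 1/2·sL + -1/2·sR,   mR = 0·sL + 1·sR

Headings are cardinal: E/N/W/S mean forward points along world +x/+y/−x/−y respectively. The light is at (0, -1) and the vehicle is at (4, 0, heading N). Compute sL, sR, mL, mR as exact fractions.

left sensor world pos  = (1, 3); dL² = 17
right sensor world pos = (7, 3); dR² = 65
sL = 200/17 = 200/17
sR = 200/65 = 40/13
mL = 1/2·sL + -1/2·sR = 960/221
mR = 0·sL + 1·sR = 40/13

200/17 40/13 960/221 40/13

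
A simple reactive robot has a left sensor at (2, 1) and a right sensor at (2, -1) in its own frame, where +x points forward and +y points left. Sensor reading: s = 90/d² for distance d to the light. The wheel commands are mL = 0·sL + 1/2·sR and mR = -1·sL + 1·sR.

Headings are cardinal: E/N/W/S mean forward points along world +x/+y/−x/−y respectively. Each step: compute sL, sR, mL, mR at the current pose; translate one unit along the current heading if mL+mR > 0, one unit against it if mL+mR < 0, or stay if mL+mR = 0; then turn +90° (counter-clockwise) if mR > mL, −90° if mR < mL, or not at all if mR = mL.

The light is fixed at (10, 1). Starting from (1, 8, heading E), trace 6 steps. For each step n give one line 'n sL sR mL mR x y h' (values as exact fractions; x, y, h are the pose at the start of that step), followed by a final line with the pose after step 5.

0 90/113 18/17 9/17 504/1921 1 8 E
1 45/37 45/53 45/106 -720/1961 2 8 S
2 18/25 90/149 45/149 -432/3725 2 7 W
3 45/82 45/64 45/128 405/2624 1 7 N
4 90/113 18/17 9/17 504/1921 1 8 E
5 45/37 45/53 45/106 -720/1961 2 8 S
final 2 7 W

n=0: pose=(1,8,E); sL=90/113, sR=18/17; mL=9/17, mR=504/1921; mL+mR=1521/1921 → advance +1; mR−mL=-513/1921 → turn -1·90°
n=1: pose=(2,8,S); sL=45/37, sR=45/53; mL=45/106, mR=-720/1961; mL+mR=225/3922 → advance +1; mR−mL=-3105/3922 → turn -1·90°
n=2: pose=(2,7,W); sL=18/25, sR=90/149; mL=45/149, mR=-432/3725; mL+mR=693/3725 → advance +1; mR−mL=-1557/3725 → turn -1·90°
n=3: pose=(1,7,N); sL=45/82, sR=45/64; mL=45/128, mR=405/2624; mL+mR=2655/5248 → advance +1; mR−mL=-1035/5248 → turn -1·90°
n=4: pose=(1,8,E); sL=90/113, sR=18/17; mL=9/17, mR=504/1921; mL+mR=1521/1921 → advance +1; mR−mL=-513/1921 → turn -1·90°
n=5: pose=(2,8,S); sL=45/37, sR=45/53; mL=45/106, mR=-720/1961; mL+mR=225/3922 → advance +1; mR−mL=-3105/3922 → turn -1·90°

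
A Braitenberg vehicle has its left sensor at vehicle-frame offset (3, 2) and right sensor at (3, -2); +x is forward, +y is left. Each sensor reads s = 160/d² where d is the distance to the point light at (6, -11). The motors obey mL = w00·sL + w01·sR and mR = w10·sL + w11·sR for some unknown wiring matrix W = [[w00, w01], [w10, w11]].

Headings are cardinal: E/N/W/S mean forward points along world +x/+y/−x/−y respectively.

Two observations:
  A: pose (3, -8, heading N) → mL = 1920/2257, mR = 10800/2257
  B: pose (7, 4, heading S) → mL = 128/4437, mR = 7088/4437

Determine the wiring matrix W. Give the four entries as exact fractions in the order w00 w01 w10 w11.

-1/2 1/2 1 1/2

obs A: pose=(3,-8,N) → sL=160/61, sR=160/37, mL=1920/2257, mR=10800/2257
obs B: pose=(7,4,S) → sL=160/153, sR=32/29, mL=128/4437, mR=7088/4437
sensor matrix S = [[160/61, 160/37], [160/153, 32/29]]; det S = -16302080/10014309
solve [mL_A; mL_B] = S·[w00; w01] and [mR_A; mR_B] = S·[w10; w11]:
  w00 = -1/2, w01 = 1/2, w10 = 1, w11 = 1/2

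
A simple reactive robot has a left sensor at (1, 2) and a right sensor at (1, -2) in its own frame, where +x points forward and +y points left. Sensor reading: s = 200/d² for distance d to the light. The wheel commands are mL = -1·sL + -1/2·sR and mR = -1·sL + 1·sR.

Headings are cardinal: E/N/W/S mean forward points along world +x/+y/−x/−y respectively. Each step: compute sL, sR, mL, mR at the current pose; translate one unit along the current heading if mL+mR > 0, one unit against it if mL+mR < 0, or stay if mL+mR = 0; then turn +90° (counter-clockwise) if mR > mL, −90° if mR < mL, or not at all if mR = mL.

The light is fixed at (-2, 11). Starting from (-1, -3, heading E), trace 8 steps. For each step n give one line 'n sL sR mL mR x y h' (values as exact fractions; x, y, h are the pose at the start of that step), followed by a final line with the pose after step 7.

0 50/37 10/13 -835/481 -280/481 -1 -3 E
1 200/173 200/173 -300/173 0 -2 -3 N
2 20/29 20/17 -630/493 240/493 -2 -4 W
3 40/53 200/257 -15580/13621 320/13621 -1 -4 S
4 50/37 10/13 -835/481 -280/481 -1 -3 E
5 200/173 200/173 -300/173 0 -2 -3 N
6 20/29 20/17 -630/493 240/493 -2 -4 W
7 40/53 200/257 -15580/13621 320/13621 -1 -4 S
final -1 -3 E

n=0: pose=(-1,-3,E); sL=50/37, sR=10/13; mL=-835/481, mR=-280/481; mL+mR=-1115/481 → advance -1; mR−mL=15/13 → turn +1·90°
n=1: pose=(-2,-3,N); sL=200/173, sR=200/173; mL=-300/173, mR=0; mL+mR=-300/173 → advance -1; mR−mL=300/173 → turn +1·90°
n=2: pose=(-2,-4,W); sL=20/29, sR=20/17; mL=-630/493, mR=240/493; mL+mR=-390/493 → advance -1; mR−mL=30/17 → turn +1·90°
n=3: pose=(-1,-4,S); sL=40/53, sR=200/257; mL=-15580/13621, mR=320/13621; mL+mR=-15260/13621 → advance -1; mR−mL=300/257 → turn +1·90°
n=4: pose=(-1,-3,E); sL=50/37, sR=10/13; mL=-835/481, mR=-280/481; mL+mR=-1115/481 → advance -1; mR−mL=15/13 → turn +1·90°
n=5: pose=(-2,-3,N); sL=200/173, sR=200/173; mL=-300/173, mR=0; mL+mR=-300/173 → advance -1; mR−mL=300/173 → turn +1·90°
n=6: pose=(-2,-4,W); sL=20/29, sR=20/17; mL=-630/493, mR=240/493; mL+mR=-390/493 → advance -1; mR−mL=30/17 → turn +1·90°
n=7: pose=(-1,-4,S); sL=40/53, sR=200/257; mL=-15580/13621, mR=320/13621; mL+mR=-15260/13621 → advance -1; mR−mL=300/257 → turn +1·90°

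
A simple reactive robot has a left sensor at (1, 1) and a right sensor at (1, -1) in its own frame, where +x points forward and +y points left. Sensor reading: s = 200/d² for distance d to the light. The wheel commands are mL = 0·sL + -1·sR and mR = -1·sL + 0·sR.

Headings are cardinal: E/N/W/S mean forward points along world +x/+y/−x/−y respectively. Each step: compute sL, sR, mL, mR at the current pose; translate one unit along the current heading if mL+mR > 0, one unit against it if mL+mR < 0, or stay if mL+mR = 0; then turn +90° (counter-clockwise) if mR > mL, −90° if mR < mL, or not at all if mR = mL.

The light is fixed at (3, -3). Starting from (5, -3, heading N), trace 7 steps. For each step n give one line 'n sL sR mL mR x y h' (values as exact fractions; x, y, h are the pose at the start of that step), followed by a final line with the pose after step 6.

n=0: pose=(5,-3,N); sL=100, sR=20; mL=-20, mR=-100; mL+mR=-120 → advance -1; mR−mL=-80 → turn -1·90°
n=1: pose=(5,-4,E); sL=200/9, sR=200/13; mL=-200/13, mR=-200/9; mL+mR=-4400/117 → advance -1; mR−mL=-800/117 → turn -1·90°
n=2: pose=(4,-4,S); sL=25, sR=50; mL=-50, mR=-25; mL+mR=-75 → advance -1; mR−mL=25 → turn +1·90°
n=3: pose=(4,-3,E); sL=40, sR=40; mL=-40, mR=-40; mL+mR=-80 → advance -1; mR−mL=0 → turn +0·90°
n=4: pose=(3,-3,E); sL=100, sR=100; mL=-100, mR=-100; mL+mR=-200 → advance -1; mR−mL=0 → turn +0·90°
n=5: pose=(2,-3,E); sL=200, sR=200; mL=-200, mR=-200; mL+mR=-400 → advance -1; mR−mL=0 → turn +0·90°
n=6: pose=(1,-3,E); sL=100, sR=100; mL=-100, mR=-100; mL+mR=-200 → advance -1; mR−mL=0 → turn +0·90°

0 100 20 -20 -100 5 -3 N
1 200/9 200/13 -200/13 -200/9 5 -4 E
2 25 50 -50 -25 4 -4 S
3 40 40 -40 -40 4 -3 E
4 100 100 -100 -100 3 -3 E
5 200 200 -200 -200 2 -3 E
6 100 100 -100 -100 1 -3 E
final 0 -3 E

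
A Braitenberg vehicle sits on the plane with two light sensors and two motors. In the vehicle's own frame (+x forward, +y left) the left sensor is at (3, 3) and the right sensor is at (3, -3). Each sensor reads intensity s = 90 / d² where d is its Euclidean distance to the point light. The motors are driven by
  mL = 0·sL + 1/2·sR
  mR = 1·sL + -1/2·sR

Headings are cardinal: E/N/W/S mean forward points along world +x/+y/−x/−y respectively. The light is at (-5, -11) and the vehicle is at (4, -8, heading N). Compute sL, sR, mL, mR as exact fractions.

5/4 1/2 1/4 1

left sensor world pos  = (1, -5); dL² = 72
right sensor world pos = (7, -5); dR² = 180
sL = 90/72 = 5/4
sR = 90/180 = 1/2
mL = 0·sL + 1/2·sR = 1/4
mR = 1·sL + -1/2·sR = 1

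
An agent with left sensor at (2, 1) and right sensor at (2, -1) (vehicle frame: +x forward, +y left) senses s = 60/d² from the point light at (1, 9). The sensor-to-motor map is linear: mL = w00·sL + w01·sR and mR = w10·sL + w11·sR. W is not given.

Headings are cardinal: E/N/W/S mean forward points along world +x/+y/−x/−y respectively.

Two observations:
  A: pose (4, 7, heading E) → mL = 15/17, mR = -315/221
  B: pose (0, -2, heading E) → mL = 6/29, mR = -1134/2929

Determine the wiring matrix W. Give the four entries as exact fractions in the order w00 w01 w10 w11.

obs A: pose=(4,7,E) → sL=30/13, sR=30/17, mL=15/17, mR=-315/221
obs B: pose=(0,-2,E) → sL=60/101, sR=12/29, mL=6/29, mR=-1134/2929
sensor matrix S = [[30/13, 30/17], [60/101, 12/29]]; det S = -60480/647309
solve [mL_A; mL_B] = S·[w00; w01] and [mR_A; mR_B] = S·[w10; w11]:
  w00 = 0, w01 = 1/2, w10 = -1, w11 = 1/2

0 1/2 -1 1/2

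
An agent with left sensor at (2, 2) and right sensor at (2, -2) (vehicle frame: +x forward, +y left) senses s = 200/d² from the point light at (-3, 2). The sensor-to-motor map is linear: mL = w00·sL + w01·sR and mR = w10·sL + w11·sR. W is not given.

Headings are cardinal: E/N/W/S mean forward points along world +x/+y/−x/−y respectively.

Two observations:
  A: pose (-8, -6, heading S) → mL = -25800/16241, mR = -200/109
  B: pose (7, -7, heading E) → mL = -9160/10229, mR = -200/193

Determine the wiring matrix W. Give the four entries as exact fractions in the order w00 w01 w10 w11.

-1/2 -1/2 -1 0

obs A: pose=(-8,-6,S) → sL=200/109, sR=200/149, mL=-25800/16241, mR=-200/109
obs B: pose=(7,-7,E) → sL=200/193, sR=40/53, mL=-9160/10229, mR=-200/193
sensor matrix S = [[200/109, 200/149], [200/193, 40/53]]; det S = -1024000/166129189
solve [mL_A; mL_B] = S·[w00; w01] and [mR_A; mR_B] = S·[w10; w11]:
  w00 = -1/2, w01 = -1/2, w10 = -1, w11 = 0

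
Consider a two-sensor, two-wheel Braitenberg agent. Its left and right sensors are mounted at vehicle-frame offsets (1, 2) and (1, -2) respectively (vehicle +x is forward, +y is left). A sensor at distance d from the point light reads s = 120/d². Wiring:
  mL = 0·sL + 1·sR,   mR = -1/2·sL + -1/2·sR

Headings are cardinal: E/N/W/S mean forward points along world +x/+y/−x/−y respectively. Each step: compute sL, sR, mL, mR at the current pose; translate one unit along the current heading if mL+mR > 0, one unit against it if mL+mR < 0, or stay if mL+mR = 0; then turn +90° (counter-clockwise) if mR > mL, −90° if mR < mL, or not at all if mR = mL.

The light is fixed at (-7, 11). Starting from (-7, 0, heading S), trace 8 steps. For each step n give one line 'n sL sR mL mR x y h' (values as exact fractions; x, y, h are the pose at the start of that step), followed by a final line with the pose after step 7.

n=0: pose=(-7,0,S); sL=30/37, sR=30/37; mL=30/37, mR=-30/37; mL+mR=0 → advance +0; mR−mL=-60/37 → turn -1·90°
n=1: pose=(-7,0,W); sL=12/17, sR=60/41; mL=60/41, mR=-756/697; mL+mR=264/697 → advance +1; mR−mL=-1776/697 → turn -1·90°
n=2: pose=(-8,0,N); sL=120/109, sR=120/101; mL=120/101, mR=-12600/11009; mL+mR=480/11009 → advance +1; mR−mL=-25680/11009 → turn -1·90°
n=3: pose=(-8,1,E); sL=15/8, sR=5/6; mL=5/6, mR=-65/48; mL+mR=-25/48 → advance -1; mR−mL=-35/16 → turn -1·90°
n=4: pose=(-9,1,S); sL=120/121, sR=120/137; mL=120/137, mR=-15480/16577; mL+mR=-960/16577 → advance -1; mR−mL=-30000/16577 → turn -1·90°
n=5: pose=(-9,2,W); sL=12/13, sR=60/29; mL=60/29, mR=-564/377; mL+mR=216/377 → advance +1; mR−mL=-1344/377 → turn -1·90°
n=6: pose=(-10,2,N); sL=120/89, sR=24/13; mL=24/13, mR=-1848/1157; mL+mR=288/1157 → advance +1; mR−mL=-3984/1157 → turn -1·90°
n=7: pose=(-10,3,E); sL=3, sR=15/13; mL=15/13, mR=-27/13; mL+mR=-12/13 → advance -1; mR−mL=-42/13 → turn -1·90°

0 30/37 30/37 30/37 -30/37 -7 0 S
1 12/17 60/41 60/41 -756/697 -7 0 W
2 120/109 120/101 120/101 -12600/11009 -8 0 N
3 15/8 5/6 5/6 -65/48 -8 1 E
4 120/121 120/137 120/137 -15480/16577 -9 1 S
5 12/13 60/29 60/29 -564/377 -9 2 W
6 120/89 24/13 24/13 -1848/1157 -10 2 N
7 3 15/13 15/13 -27/13 -10 3 E
final -11 3 S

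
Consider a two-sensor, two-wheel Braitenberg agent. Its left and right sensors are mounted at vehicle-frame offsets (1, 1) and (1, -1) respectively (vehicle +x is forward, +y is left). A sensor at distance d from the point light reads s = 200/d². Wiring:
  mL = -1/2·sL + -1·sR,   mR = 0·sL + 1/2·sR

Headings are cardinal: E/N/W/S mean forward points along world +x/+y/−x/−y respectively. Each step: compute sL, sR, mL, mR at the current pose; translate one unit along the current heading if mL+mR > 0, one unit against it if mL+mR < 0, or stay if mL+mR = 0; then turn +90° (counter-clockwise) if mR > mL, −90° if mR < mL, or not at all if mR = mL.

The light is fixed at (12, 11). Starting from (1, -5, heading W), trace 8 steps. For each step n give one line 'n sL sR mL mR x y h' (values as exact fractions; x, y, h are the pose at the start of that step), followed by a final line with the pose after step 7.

n=0: pose=(1,-5,W); sL=200/433, sR=200/369; mL=-123500/159777, mR=100/369; mL+mR=-80200/159777 → advance -1; mR−mL=55600/53259 → turn +1·90°
n=1: pose=(2,-5,S); sL=20/37, sR=20/41; mL=-1150/1517, mR=10/41; mL+mR=-780/1517 → advance -1; mR−mL=1520/1517 → turn +1·90°
n=2: pose=(2,-4,E); sL=200/277, sR=200/337; mL=-89100/93349, mR=100/337; mL+mR=-61400/93349 → advance -1; mR−mL=116800/93349 → turn +1·90°
n=3: pose=(1,-4,N); sL=10/17, sR=25/37; mL=-610/629, mR=25/74; mL+mR=-795/1258 → advance -1; mR−mL=1645/1258 → turn +1·90°
n=4: pose=(1,-5,W); sL=200/433, sR=200/369; mL=-123500/159777, mR=100/369; mL+mR=-80200/159777 → advance -1; mR−mL=55600/53259 → turn +1·90°
n=5: pose=(2,-5,S); sL=20/37, sR=20/41; mL=-1150/1517, mR=10/41; mL+mR=-780/1517 → advance -1; mR−mL=1520/1517 → turn +1·90°
n=6: pose=(2,-4,E); sL=200/277, sR=200/337; mL=-89100/93349, mR=100/337; mL+mR=-61400/93349 → advance -1; mR−mL=116800/93349 → turn +1·90°
n=7: pose=(1,-4,N); sL=10/17, sR=25/37; mL=-610/629, mR=25/74; mL+mR=-795/1258 → advance -1; mR−mL=1645/1258 → turn +1·90°

0 200/433 200/369 -123500/159777 100/369 1 -5 W
1 20/37 20/41 -1150/1517 10/41 2 -5 S
2 200/277 200/337 -89100/93349 100/337 2 -4 E
3 10/17 25/37 -610/629 25/74 1 -4 N
4 200/433 200/369 -123500/159777 100/369 1 -5 W
5 20/37 20/41 -1150/1517 10/41 2 -5 S
6 200/277 200/337 -89100/93349 100/337 2 -4 E
7 10/17 25/37 -610/629 25/74 1 -4 N
final 1 -5 W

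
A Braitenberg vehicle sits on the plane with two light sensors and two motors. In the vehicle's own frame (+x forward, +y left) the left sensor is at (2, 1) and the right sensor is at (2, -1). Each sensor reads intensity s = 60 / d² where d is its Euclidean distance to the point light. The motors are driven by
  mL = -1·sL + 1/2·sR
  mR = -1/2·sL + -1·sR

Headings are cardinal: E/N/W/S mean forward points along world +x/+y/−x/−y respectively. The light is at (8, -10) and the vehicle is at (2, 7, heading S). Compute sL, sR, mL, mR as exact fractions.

6/25 30/137 -447/3425 -1161/3425

left sensor world pos  = (3, 5); dL² = 250
right sensor world pos = (1, 5); dR² = 274
sL = 60/250 = 6/25
sR = 60/274 = 30/137
mL = -1·sL + 1/2·sR = -447/3425
mR = -1/2·sL + -1·sR = -1161/3425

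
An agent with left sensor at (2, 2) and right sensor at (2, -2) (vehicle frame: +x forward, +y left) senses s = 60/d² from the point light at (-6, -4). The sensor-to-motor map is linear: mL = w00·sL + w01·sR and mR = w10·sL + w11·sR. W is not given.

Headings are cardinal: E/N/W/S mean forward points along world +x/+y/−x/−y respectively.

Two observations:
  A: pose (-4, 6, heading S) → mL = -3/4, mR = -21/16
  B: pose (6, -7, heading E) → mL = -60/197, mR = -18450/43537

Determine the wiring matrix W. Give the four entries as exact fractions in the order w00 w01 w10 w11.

-1 0 -1/2 -1

obs A: pose=(-4,6,S) → sL=3/4, sR=15/16, mL=-3/4, mR=-21/16
obs B: pose=(6,-7,E) → sL=60/197, sR=60/221, mL=-60/197, mR=-18450/43537
sensor matrix S = [[3/4, 15/16], [60/197, 60/221]]; det S = -14265/174148
solve [mL_A; mL_B] = S·[w00; w01] and [mR_A; mR_B] = S·[w10; w11]:
  w00 = -1, w01 = 0, w10 = -1/2, w11 = -1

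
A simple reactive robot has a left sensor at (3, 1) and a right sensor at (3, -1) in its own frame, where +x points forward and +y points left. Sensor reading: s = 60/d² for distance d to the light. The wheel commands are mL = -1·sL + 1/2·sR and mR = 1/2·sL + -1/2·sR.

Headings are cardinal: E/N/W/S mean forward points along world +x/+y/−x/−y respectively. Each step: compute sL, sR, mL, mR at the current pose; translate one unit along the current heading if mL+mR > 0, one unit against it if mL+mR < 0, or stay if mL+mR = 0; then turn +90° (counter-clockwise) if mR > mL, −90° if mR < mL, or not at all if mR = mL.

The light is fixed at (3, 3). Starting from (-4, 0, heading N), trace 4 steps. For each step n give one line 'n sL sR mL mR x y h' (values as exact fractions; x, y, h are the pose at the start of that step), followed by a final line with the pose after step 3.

0 15/16 5/3 -5/48 -35/96 -4 0 N
1 12/5 60/41 -342/205 96/205 -4 -1 E
2 30/41 6/5 -27/205 -48/205 -5 -1 N
3 60/41 60/61 -2430/2501 600/2501 -5 -2 E
final -6 -2 N

n=0: pose=(-4,0,N); sL=15/16, sR=5/3; mL=-5/48, mR=-35/96; mL+mR=-15/32 → advance -1; mR−mL=-25/96 → turn -1·90°
n=1: pose=(-4,-1,E); sL=12/5, sR=60/41; mL=-342/205, mR=96/205; mL+mR=-6/5 → advance -1; mR−mL=438/205 → turn +1·90°
n=2: pose=(-5,-1,N); sL=30/41, sR=6/5; mL=-27/205, mR=-48/205; mL+mR=-15/41 → advance -1; mR−mL=-21/205 → turn -1·90°
n=3: pose=(-5,-2,E); sL=60/41, sR=60/61; mL=-2430/2501, mR=600/2501; mL+mR=-30/41 → advance -1; mR−mL=3030/2501 → turn +1·90°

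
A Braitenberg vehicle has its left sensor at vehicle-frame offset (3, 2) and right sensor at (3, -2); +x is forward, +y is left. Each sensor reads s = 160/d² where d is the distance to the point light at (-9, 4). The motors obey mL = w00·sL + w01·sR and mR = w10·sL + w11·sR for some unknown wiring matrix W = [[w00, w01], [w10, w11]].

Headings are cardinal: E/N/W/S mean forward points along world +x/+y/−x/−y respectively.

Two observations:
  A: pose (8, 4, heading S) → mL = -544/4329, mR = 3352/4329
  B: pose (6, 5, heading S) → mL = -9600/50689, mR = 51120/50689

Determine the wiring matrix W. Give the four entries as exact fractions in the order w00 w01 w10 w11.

1/2 -1/2 1 1/2

obs A: pose=(8,4,S) → sL=16/37, sR=80/117, mL=-544/4329, mR=3352/4329
obs B: pose=(6,5,S) → sL=160/293, sR=160/173, mL=-9600/50689, mR=51120/50689
sensor matrix S = [[16/37, 80/117], [160/293, 160/173]]; det S = 5826560/219432681
solve [mL_A; mL_B] = S·[w00; w01] and [mR_A; mR_B] = S·[w10; w11]:
  w00 = 1/2, w01 = -1/2, w10 = 1, w11 = 1/2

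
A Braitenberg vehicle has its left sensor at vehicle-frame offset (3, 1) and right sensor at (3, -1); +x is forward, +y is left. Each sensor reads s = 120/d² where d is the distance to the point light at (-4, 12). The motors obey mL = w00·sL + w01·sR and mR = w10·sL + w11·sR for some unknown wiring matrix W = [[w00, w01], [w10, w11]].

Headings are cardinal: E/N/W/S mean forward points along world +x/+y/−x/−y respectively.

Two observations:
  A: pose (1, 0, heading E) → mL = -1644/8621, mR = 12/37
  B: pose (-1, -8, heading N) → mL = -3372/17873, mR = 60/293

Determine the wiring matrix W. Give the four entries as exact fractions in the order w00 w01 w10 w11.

obs A: pose=(1,0,E) → sL=24/37, sR=120/233, mL=-1644/8621, mR=12/37
obs B: pose=(-1,-8,N) → sL=120/293, sR=24/61, mL=-3372/17873, mR=60/293
sensor matrix S = [[24/37, 120/233], [120/293, 24/61]]; det S = 6822144/154083133
solve [mL_A; mL_B] = S·[w00; w01] and [mR_A; mR_B] = S·[w10; w11]:
  w00 = 1/2, w01 = -1, w10 = 1/2, w11 = 0

1/2 -1 1/2 0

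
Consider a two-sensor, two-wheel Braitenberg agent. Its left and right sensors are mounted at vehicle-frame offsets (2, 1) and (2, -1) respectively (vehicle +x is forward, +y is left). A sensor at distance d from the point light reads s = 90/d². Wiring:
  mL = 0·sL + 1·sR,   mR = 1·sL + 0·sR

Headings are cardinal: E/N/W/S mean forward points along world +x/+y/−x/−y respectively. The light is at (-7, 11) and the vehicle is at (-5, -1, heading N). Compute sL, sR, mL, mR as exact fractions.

90/101 90/109 90/109 90/101

left sensor world pos  = (-6, 1); dL² = 101
right sensor world pos = (-4, 1); dR² = 109
sL = 90/101 = 90/101
sR = 90/109 = 90/109
mL = 0·sL + 1·sR = 90/109
mR = 1·sL + 0·sR = 90/101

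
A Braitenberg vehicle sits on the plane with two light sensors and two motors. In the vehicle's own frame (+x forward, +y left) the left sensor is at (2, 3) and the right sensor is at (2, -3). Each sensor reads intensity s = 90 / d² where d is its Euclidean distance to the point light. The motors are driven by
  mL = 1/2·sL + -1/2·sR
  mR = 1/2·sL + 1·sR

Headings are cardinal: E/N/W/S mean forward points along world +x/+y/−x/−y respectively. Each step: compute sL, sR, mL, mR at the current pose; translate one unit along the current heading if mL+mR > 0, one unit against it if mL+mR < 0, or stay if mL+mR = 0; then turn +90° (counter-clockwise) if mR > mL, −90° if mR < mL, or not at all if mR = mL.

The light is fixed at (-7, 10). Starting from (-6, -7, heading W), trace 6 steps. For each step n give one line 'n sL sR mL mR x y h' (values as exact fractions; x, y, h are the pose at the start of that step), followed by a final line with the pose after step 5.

n=0: pose=(-6,-7,W); sL=90/401, sR=90/197; mL=-9180/78997, mR=44955/78997; mL+mR=35775/78997 → advance +1; mR−mL=135/197 → turn +1·90°
n=1: pose=(-7,-7,S); sL=9/37, sR=9/37; mL=0, mR=27/74; mL+mR=27/74 → advance +1; mR−mL=27/74 → turn +1·90°
n=2: pose=(-7,-8,E); sL=90/229, sR=18/89; mL=1944/20381, mR=8127/20381; mL+mR=10071/20381 → advance +1; mR−mL=27/89 → turn +1·90°
n=3: pose=(-6,-8,N); sL=9/26, sR=45/136; mL=27/3536, mR=891/1768; mL+mR=1809/3536 → advance +1; mR−mL=135/272 → turn +1·90°
n=4: pose=(-6,-7,W); sL=90/401, sR=90/197; mL=-9180/78997, mR=44955/78997; mL+mR=35775/78997 → advance +1; mR−mL=135/197 → turn +1·90°
n=5: pose=(-7,-7,S); sL=9/37, sR=9/37; mL=0, mR=27/74; mL+mR=27/74 → advance +1; mR−mL=27/74 → turn +1·90°

0 90/401 90/197 -9180/78997 44955/78997 -6 -7 W
1 9/37 9/37 0 27/74 -7 -7 S
2 90/229 18/89 1944/20381 8127/20381 -7 -8 E
3 9/26 45/136 27/3536 891/1768 -6 -8 N
4 90/401 90/197 -9180/78997 44955/78997 -6 -7 W
5 9/37 9/37 0 27/74 -7 -7 S
final -7 -8 E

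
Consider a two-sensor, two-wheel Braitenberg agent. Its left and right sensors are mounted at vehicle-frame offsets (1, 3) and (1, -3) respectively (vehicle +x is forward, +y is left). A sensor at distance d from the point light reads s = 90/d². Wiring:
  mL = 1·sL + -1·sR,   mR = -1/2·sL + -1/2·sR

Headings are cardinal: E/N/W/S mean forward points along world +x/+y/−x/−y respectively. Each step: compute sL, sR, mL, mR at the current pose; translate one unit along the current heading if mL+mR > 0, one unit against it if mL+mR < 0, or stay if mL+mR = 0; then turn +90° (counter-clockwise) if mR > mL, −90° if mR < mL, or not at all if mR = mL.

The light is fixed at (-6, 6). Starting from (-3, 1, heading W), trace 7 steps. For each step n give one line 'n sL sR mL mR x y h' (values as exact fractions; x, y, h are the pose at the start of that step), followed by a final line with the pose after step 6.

n=0: pose=(-3,1,W); sL=45/34, sR=45/4; mL=-675/68, mR=-855/136; mL+mR=-2205/136 → advance -1; mR−mL=495/136 → turn +1·90°
n=1: pose=(-2,1,S); sL=18/17, sR=90/37; mL=-864/629, mR=-1098/629; mL+mR=-1962/629 → advance -1; mR−mL=-234/629 → turn -1·90°
n=2: pose=(-2,2,W); sL=45/29, sR=9; mL=-216/29, mR=-153/29; mL+mR=-369/29 → advance -1; mR−mL=63/29 → turn +1·90°
n=3: pose=(-1,2,S); sL=90/89, sR=90/29; mL=-5400/2581, mR=-5310/2581; mL+mR=-10710/2581 → advance -1; mR−mL=90/2581 → turn +1·90°
n=4: pose=(-1,3,E); sL=5/2, sR=5/4; mL=5/4, mR=-15/8; mL+mR=-5/8 → advance -1; mR−mL=-25/8 → turn -1·90°
n=5: pose=(-2,3,S); sL=18/13, sR=90/17; mL=-864/221, mR=-738/221; mL+mR=-1602/221 → advance -1; mR−mL=126/221 → turn +1·90°
n=6: pose=(-2,4,E); sL=45/13, sR=9/5; mL=108/65, mR=-171/65; mL+mR=-63/65 → advance -1; mR−mL=-279/65 → turn -1·90°

0 45/34 45/4 -675/68 -855/136 -3 1 W
1 18/17 90/37 -864/629 -1098/629 -2 1 S
2 45/29 9 -216/29 -153/29 -2 2 W
3 90/89 90/29 -5400/2581 -5310/2581 -1 2 S
4 5/2 5/4 5/4 -15/8 -1 3 E
5 18/13 90/17 -864/221 -738/221 -2 3 S
6 45/13 9/5 108/65 -171/65 -2 4 E
final -3 4 S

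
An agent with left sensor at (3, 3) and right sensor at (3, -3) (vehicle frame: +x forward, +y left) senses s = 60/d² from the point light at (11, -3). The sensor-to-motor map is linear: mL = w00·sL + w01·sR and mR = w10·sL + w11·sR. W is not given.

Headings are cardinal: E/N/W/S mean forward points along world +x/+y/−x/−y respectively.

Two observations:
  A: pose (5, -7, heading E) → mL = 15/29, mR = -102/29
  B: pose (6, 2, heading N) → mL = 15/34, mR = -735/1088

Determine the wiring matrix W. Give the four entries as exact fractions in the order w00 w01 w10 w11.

0 1/2 -1/2 -1/2

obs A: pose=(5,-7,E) → sL=6, sR=30/29, mL=15/29, mR=-102/29
obs B: pose=(6,2,N) → sL=15/32, sR=15/17, mL=15/34, mR=-735/1088
sensor matrix S = [[6, 30/29], [15/32, 15/17]]; det S = 37935/7888
solve [mL_A; mL_B] = S·[w00; w01] and [mR_A; mR_B] = S·[w10; w11]:
  w00 = 0, w01 = 1/2, w10 = -1/2, w11 = -1/2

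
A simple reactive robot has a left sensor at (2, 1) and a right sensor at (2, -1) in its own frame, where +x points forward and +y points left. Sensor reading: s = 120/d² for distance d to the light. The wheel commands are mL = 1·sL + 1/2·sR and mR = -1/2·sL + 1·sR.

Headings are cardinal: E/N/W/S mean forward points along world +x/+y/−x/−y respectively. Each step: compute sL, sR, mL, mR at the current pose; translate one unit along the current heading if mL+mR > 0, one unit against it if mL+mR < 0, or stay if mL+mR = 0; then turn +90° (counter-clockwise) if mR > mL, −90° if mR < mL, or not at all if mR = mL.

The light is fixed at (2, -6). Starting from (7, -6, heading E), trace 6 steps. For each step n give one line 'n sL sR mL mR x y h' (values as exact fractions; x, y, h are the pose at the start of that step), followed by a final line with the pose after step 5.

0 12/5 12/5 18/5 6/5 7 -6 E
1 120/53 120/29 6660/1537 4620/1537 8 -6 S
2 6 15/2 39/4 9/2 8 -7 W
3 120/17 120/37 5460/629 -180/629 7 -7 N
4 12/5 12/5 18/5 6/5 7 -6 E
5 120/53 120/29 6660/1537 4620/1537 8 -6 S
final 8 -7 W

n=0: pose=(7,-6,E); sL=12/5, sR=12/5; mL=18/5, mR=6/5; mL+mR=24/5 → advance +1; mR−mL=-12/5 → turn -1·90°
n=1: pose=(8,-6,S); sL=120/53, sR=120/29; mL=6660/1537, mR=4620/1537; mL+mR=11280/1537 → advance +1; mR−mL=-2040/1537 → turn -1·90°
n=2: pose=(8,-7,W); sL=6, sR=15/2; mL=39/4, mR=9/2; mL+mR=57/4 → advance +1; mR−mL=-21/4 → turn -1·90°
n=3: pose=(7,-7,N); sL=120/17, sR=120/37; mL=5460/629, mR=-180/629; mL+mR=5280/629 → advance +1; mR−mL=-5640/629 → turn -1·90°
n=4: pose=(7,-6,E); sL=12/5, sR=12/5; mL=18/5, mR=6/5; mL+mR=24/5 → advance +1; mR−mL=-12/5 → turn -1·90°
n=5: pose=(8,-6,S); sL=120/53, sR=120/29; mL=6660/1537, mR=4620/1537; mL+mR=11280/1537 → advance +1; mR−mL=-2040/1537 → turn -1·90°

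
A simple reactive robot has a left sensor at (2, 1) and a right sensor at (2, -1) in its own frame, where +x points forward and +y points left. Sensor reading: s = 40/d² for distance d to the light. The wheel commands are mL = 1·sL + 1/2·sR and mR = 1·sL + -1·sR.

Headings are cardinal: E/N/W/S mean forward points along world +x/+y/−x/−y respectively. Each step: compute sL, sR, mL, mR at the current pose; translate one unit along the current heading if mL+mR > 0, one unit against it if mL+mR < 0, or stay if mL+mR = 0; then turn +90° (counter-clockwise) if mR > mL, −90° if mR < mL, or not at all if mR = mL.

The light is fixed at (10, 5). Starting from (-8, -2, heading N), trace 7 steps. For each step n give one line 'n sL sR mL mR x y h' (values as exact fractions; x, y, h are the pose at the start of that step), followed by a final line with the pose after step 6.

0 20/193 20/157 5070/30301 -720/30301 -8 -2 N
1 40/281 8/61 3564/17141 192/17141 -8 -1 E
2 1/8 10/97 137/776 17/776 -7 -1 S
3 8/85 40/397 4876/33745 -224/33745 -7 -2 W
4 20/193 20/157 5070/30301 -720/30301 -8 -2 N
5 40/281 8/61 3564/17141 192/17141 -8 -1 E
6 1/8 10/97 137/776 17/776 -7 -1 S
final -7 -2 W

n=0: pose=(-8,-2,N); sL=20/193, sR=20/157; mL=5070/30301, mR=-720/30301; mL+mR=4350/30301 → advance +1; mR−mL=-30/157 → turn -1·90°
n=1: pose=(-8,-1,E); sL=40/281, sR=8/61; mL=3564/17141, mR=192/17141; mL+mR=3756/17141 → advance +1; mR−mL=-12/61 → turn -1·90°
n=2: pose=(-7,-1,S); sL=1/8, sR=10/97; mL=137/776, mR=17/776; mL+mR=77/388 → advance +1; mR−mL=-15/97 → turn -1·90°
n=3: pose=(-7,-2,W); sL=8/85, sR=40/397; mL=4876/33745, mR=-224/33745; mL+mR=4652/33745 → advance +1; mR−mL=-60/397 → turn -1·90°
n=4: pose=(-8,-2,N); sL=20/193, sR=20/157; mL=5070/30301, mR=-720/30301; mL+mR=4350/30301 → advance +1; mR−mL=-30/157 → turn -1·90°
n=5: pose=(-8,-1,E); sL=40/281, sR=8/61; mL=3564/17141, mR=192/17141; mL+mR=3756/17141 → advance +1; mR−mL=-12/61 → turn -1·90°
n=6: pose=(-7,-1,S); sL=1/8, sR=10/97; mL=137/776, mR=17/776; mL+mR=77/388 → advance +1; mR−mL=-15/97 → turn -1·90°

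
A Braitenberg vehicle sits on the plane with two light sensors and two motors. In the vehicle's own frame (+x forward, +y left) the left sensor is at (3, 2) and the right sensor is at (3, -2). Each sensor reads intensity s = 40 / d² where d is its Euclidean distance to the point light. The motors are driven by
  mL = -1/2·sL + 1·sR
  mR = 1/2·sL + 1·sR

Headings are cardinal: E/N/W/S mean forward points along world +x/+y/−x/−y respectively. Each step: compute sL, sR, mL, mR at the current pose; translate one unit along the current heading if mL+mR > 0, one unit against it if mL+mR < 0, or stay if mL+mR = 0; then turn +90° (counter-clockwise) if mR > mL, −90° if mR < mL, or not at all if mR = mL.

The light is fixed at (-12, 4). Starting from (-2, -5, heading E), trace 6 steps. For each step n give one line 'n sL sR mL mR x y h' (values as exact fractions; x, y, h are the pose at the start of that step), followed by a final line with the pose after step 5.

n=0: pose=(-2,-5,E); sL=20/109, sR=4/29; mL=146/3161, mR=726/3161; mL+mR=8/29 → advance +1; mR−mL=20/109 → turn +1·90°
n=1: pose=(-1,-5,N); sL=40/117, sR=8/41; mL=116/4797, mR=1756/4797; mL+mR=16/41 → advance +1; mR−mL=40/117 → turn +1·90°
n=2: pose=(-1,-4,W); sL=10/41, sR=2/5; mL=57/205, mR=107/205; mL+mR=4/5 → advance +1; mR−mL=10/41 → turn +1·90°
n=3: pose=(-2,-4,S); sL=8/53, sR=8/37; mL=276/1961, mR=572/1961; mL+mR=16/37 → advance +1; mR−mL=8/53 → turn +1·90°
n=4: pose=(-2,-5,E); sL=20/109, sR=4/29; mL=146/3161, mR=726/3161; mL+mR=8/29 → advance +1; mR−mL=20/109 → turn +1·90°
n=5: pose=(-1,-5,N); sL=40/117, sR=8/41; mL=116/4797, mR=1756/4797; mL+mR=16/41 → advance +1; mR−mL=40/117 → turn +1·90°

0 20/109 4/29 146/3161 726/3161 -2 -5 E
1 40/117 8/41 116/4797 1756/4797 -1 -5 N
2 10/41 2/5 57/205 107/205 -1 -4 W
3 8/53 8/37 276/1961 572/1961 -2 -4 S
4 20/109 4/29 146/3161 726/3161 -2 -5 E
5 40/117 8/41 116/4797 1756/4797 -1 -5 N
final -1 -4 W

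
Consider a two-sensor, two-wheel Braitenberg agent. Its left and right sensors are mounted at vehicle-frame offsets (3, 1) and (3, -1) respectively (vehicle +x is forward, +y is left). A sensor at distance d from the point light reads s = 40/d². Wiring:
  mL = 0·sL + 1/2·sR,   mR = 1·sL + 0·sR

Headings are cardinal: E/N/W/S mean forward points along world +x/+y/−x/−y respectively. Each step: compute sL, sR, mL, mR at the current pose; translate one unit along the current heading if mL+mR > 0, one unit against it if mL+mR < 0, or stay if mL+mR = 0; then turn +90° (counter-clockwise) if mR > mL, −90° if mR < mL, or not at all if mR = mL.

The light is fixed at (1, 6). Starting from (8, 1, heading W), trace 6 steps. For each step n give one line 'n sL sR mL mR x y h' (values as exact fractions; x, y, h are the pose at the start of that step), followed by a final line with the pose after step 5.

n=0: pose=(8,1,W); sL=10/13, sR=5/4; mL=5/8, mR=10/13; mL+mR=145/104 → advance +1; mR−mL=15/104 → turn +1·90°
n=1: pose=(7,1,S); sL=40/113, sR=40/89; mL=20/89, mR=40/113; mL+mR=5820/10057 → advance +1; mR−mL=1300/10057 → turn +1·90°
n=2: pose=(7,0,E); sL=20/53, sR=4/13; mL=2/13, mR=20/53; mL+mR=366/689 → advance +1; mR−mL=154/689 → turn +1·90°
n=3: pose=(8,0,N); sL=8/9, sR=40/73; mL=20/73, mR=8/9; mL+mR=764/657 → advance +1; mR−mL=404/657 → turn +1·90°
n=4: pose=(8,1,W); sL=10/13, sR=5/4; mL=5/8, mR=10/13; mL+mR=145/104 → advance +1; mR−mL=15/104 → turn +1·90°
n=5: pose=(7,1,S); sL=40/113, sR=40/89; mL=20/89, mR=40/113; mL+mR=5820/10057 → advance +1; mR−mL=1300/10057 → turn +1·90°

0 10/13 5/4 5/8 10/13 8 1 W
1 40/113 40/89 20/89 40/113 7 1 S
2 20/53 4/13 2/13 20/53 7 0 E
3 8/9 40/73 20/73 8/9 8 0 N
4 10/13 5/4 5/8 10/13 8 1 W
5 40/113 40/89 20/89 40/113 7 1 S
final 7 0 E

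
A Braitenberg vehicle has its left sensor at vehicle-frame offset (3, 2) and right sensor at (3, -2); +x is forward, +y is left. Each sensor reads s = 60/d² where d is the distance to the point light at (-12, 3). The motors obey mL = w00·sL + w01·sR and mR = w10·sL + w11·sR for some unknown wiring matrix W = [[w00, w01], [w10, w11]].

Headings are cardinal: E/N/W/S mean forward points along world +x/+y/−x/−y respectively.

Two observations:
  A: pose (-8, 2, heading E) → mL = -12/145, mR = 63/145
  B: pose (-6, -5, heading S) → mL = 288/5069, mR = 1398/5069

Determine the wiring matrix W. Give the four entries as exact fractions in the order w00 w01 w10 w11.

-1/2 1/2 -1/2 1

obs A: pose=(-8,2,E) → sL=6/5, sR=30/29, mL=-12/145, mR=63/145
obs B: pose=(-6,-5,S) → sL=12/37, sR=60/137, mL=288/5069, mR=1398/5069
sensor matrix S = [[6/5, 30/29], [12/37, 60/137]]; det S = 27936/147001
solve [mL_A; mL_B] = S·[w00; w01] and [mR_A; mR_B] = S·[w10; w11]:
  w00 = -1/2, w01 = 1/2, w10 = -1/2, w11 = 1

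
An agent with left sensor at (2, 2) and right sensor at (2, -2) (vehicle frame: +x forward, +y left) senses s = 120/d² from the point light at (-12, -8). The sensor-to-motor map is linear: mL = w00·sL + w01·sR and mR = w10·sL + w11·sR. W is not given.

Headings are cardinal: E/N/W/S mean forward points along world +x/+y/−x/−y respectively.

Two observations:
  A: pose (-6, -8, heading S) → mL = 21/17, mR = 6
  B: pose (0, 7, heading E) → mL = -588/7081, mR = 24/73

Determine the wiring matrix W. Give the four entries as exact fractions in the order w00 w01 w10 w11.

-1 1/2 0 1

obs A: pose=(-6,-8,S) → sL=30/17, sR=6, mL=21/17, mR=6
obs B: pose=(0,7,E) → sL=24/97, sR=24/73, mL=-588/7081, mR=24/73
sensor matrix S = [[30/17, 6], [24/97, 24/73]]; det S = -108864/120377
solve [mL_A; mL_B] = S·[w00; w01] and [mR_A; mR_B] = S·[w10; w11]:
  w00 = -1, w01 = 1/2, w10 = 0, w11 = 1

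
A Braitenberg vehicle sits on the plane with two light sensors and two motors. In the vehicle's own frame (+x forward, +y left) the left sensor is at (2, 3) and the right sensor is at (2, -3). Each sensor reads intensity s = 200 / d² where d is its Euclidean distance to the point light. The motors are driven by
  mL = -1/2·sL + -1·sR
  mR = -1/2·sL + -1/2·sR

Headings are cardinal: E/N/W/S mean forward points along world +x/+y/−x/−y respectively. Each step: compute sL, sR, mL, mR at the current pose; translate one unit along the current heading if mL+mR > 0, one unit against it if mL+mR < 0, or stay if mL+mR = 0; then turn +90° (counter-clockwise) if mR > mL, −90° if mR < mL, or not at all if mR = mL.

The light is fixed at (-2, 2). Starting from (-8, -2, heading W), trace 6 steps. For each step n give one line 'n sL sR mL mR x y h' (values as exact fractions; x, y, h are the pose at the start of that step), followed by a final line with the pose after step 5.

n=0: pose=(-8,-2,W); sL=200/113, sR=40/13; mL=-5820/1469, mR=-3560/1469; mL+mR=-9380/1469 → advance -1; mR−mL=20/13 → turn +1·90°
n=1: pose=(-7,-2,S); sL=5, sR=2; mL=-9/2, mR=-7/2; mL+mR=-8 → advance -1; mR−mL=1 → turn +1·90°
n=2: pose=(-7,-1,E); sL=200/9, sR=40/9; mL=-140/9, mR=-40/3; mL+mR=-260/9 → advance -1; mR−mL=20/9 → turn +1·90°
n=3: pose=(-8,-1,N); sL=100/41, sR=20; mL=-870/41, mR=-460/41; mL+mR=-1330/41 → advance -1; mR−mL=10 → turn +1·90°
n=4: pose=(-8,-2,W); sL=200/113, sR=40/13; mL=-5820/1469, mR=-3560/1469; mL+mR=-9380/1469 → advance -1; mR−mL=20/13 → turn +1·90°
n=5: pose=(-7,-2,S); sL=5, sR=2; mL=-9/2, mR=-7/2; mL+mR=-8 → advance -1; mR−mL=1 → turn +1·90°

0 200/113 40/13 -5820/1469 -3560/1469 -8 -2 W
1 5 2 -9/2 -7/2 -7 -2 S
2 200/9 40/9 -140/9 -40/3 -7 -1 E
3 100/41 20 -870/41 -460/41 -8 -1 N
4 200/113 40/13 -5820/1469 -3560/1469 -8 -2 W
5 5 2 -9/2 -7/2 -7 -2 S
final -7 -1 E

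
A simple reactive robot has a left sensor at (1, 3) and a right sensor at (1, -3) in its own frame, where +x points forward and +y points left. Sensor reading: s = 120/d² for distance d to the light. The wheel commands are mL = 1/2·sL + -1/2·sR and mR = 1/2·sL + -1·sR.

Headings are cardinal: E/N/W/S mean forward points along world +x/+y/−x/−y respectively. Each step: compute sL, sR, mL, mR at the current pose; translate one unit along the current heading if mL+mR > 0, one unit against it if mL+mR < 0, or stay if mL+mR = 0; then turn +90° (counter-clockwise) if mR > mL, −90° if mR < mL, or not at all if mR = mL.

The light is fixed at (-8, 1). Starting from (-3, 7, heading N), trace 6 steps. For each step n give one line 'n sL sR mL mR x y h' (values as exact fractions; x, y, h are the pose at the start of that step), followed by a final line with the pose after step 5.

n=0: pose=(-3,7,N); sL=120/53, sR=120/113; mL=3600/5989, mR=420/5989; mL+mR=4020/5989 → advance +1; mR−mL=-60/113 → turn -1·90°
n=1: pose=(-3,8,E); sL=15/17, sR=30/13; mL=-315/442, mR=-825/442; mL+mR=-570/221 → advance -1; mR−mL=-15/13 → turn -1·90°
n=2: pose=(-4,8,S); sL=24/17, sR=120/37; mL=-576/629, mR=-1596/629; mL+mR=-2172/629 → advance -1; mR−mL=-60/37 → turn -1·90°
n=3: pose=(-4,9,W); sL=60/17, sR=12/13; mL=288/221, mR=186/221; mL+mR=474/221 → advance +1; mR−mL=-6/13 → turn -1·90°
n=4: pose=(-5,9,N); sL=40/27, sR=40/39; mL=80/351, mR=-100/351; mL+mR=-20/351 → advance -1; mR−mL=-20/39 → turn -1·90°
n=5: pose=(-5,8,E); sL=30/29, sR=15/4; mL=-315/232, mR=-375/116; mL+mR=-1065/232 → advance -1; mR−mL=-15/8 → turn -1·90°

0 120/53 120/113 3600/5989 420/5989 -3 7 N
1 15/17 30/13 -315/442 -825/442 -3 8 E
2 24/17 120/37 -576/629 -1596/629 -4 8 S
3 60/17 12/13 288/221 186/221 -4 9 W
4 40/27 40/39 80/351 -100/351 -5 9 N
5 30/29 15/4 -315/232 -375/116 -5 8 E
final -6 8 S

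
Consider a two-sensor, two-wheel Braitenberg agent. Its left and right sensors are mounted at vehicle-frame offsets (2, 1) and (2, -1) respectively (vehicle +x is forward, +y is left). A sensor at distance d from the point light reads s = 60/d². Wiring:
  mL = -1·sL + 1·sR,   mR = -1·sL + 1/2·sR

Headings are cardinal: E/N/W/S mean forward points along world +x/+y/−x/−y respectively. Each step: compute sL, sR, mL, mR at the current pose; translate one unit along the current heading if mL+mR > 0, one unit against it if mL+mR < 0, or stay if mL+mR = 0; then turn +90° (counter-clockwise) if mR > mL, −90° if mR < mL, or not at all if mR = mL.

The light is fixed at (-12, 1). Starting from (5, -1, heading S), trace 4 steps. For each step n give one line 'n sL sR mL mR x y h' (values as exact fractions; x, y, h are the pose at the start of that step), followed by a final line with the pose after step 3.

0 3/17 15/68 3/68 -9/136 5 -1 S
1 60/229 4/15 16/3435 -442/3435 5 0 W
2 6/29 30/181 -216/5249 -651/5249 6 0 N
3 60/401 60/409 -480/164009 -12510/164009 6 -1 E
final 5 -1 S

n=0: pose=(5,-1,S); sL=3/17, sR=15/68; mL=3/68, mR=-9/136; mL+mR=-3/136 → advance -1; mR−mL=-15/136 → turn -1·90°
n=1: pose=(5,0,W); sL=60/229, sR=4/15; mL=16/3435, mR=-442/3435; mL+mR=-142/1145 → advance -1; mR−mL=-2/15 → turn -1·90°
n=2: pose=(6,0,N); sL=6/29, sR=30/181; mL=-216/5249, mR=-651/5249; mL+mR=-867/5249 → advance -1; mR−mL=-15/181 → turn -1·90°
n=3: pose=(6,-1,E); sL=60/401, sR=60/409; mL=-480/164009, mR=-12510/164009; mL+mR=-12990/164009 → advance -1; mR−mL=-30/409 → turn -1·90°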